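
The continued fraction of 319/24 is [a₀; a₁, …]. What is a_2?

319 = 13·24 + 7   →  a_0 = 13
24 = 3·7 + 3   →  a_1 = 3
7 = 2·3 + 1   →  a_2 = 2

2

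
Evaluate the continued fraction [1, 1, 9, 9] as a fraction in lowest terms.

173/91

Fold from the inside: start with 9/1.
  9 + 1/9 = 82/9
  1 + 9/82 = 91/82
  1 + 82/91 = 173/91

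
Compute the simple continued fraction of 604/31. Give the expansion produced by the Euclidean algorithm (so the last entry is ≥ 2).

604 = 19×31 + 15
31 = 2×15 + 1
15 = 15×1 + 0  (stop)
So 604/31 = [19; 2, 15].

[19; 2, 15]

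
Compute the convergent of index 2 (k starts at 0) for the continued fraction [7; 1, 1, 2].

Using pₖ = aₖpₖ₋₁ + pₖ₋₂, qₖ = aₖqₖ₋₁ + qₖ₋₂ (with p₋₁=1, p₋₂=0, q₋₁=0, q₋₂=1):
  k=0: a=7, p=7, q=1
  k=1: a=1, p=8, q=1
  k=2: a=1, p=15, q=2

15/2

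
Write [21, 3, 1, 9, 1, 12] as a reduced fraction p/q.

11797/555

Fold from the inside: start with 12/1.
  1 + 1/12 = 13/12
  9 + 12/13 = 129/13
  1 + 13/129 = 142/129
  3 + 129/142 = 555/142
  21 + 142/555 = 11797/555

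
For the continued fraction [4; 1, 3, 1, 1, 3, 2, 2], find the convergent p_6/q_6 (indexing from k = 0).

Using pₖ = aₖpₖ₋₁ + pₖ₋₂, qₖ = aₖqₖ₋₁ + qₖ₋₂ (with p₋₁=1, p₋₂=0, q₋₁=0, q₋₂=1):
  k=0: a=4, p=4, q=1
  k=1: a=1, p=5, q=1
  k=2: a=3, p=19, q=4
  k=3: a=1, p=24, q=5
  k=4: a=1, p=43, q=9
  k=5: a=3, p=153, q=32
  k=6: a=2, p=349, q=73

349/73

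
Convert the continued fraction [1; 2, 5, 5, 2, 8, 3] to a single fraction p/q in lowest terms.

4799/3296

Using pₖ = aₖpₖ₋₁ + pₖ₋₂ and qₖ = aₖqₖ₋₁ + qₖ₋₂:
  k=0: a=1, p=1, q=1
  k=1: a=2, p=3, q=2
  k=2: a=5, p=16, q=11
  k=3: a=5, p=83, q=57
  k=4: a=2, p=182, q=125
  k=5: a=8, p=1539, q=1057
  k=6: a=3, p=4799, q=3296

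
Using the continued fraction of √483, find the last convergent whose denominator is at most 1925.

√483 = [21; 1, 42, …] (period length 2).
Convergents:
  p_0/q_0 = 21/1
  p_1/q_1 = 22/1
  p_2/q_2 = 945/43
  p_3/q_3 = 967/44
  p_4/q_4 = 41559/1891
  p_5/q_5 = 42526/1935
q_4 = 1891 ≤ 1925 < 1935 = q_5, so the answer is 41559/1891.

41559/1891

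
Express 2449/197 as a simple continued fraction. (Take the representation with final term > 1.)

[12; 2, 3, 6, 1, 3]

2449 = 12·197 + 85
197 = 2·85 + 27
85 = 3·27 + 4
27 = 6·4 + 3
4 = 1·3 + 1
3 = 3·1 + 0  (stop)
So 2449/197 = [12; 2, 3, 6, 1, 3].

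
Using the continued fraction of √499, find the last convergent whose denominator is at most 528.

√499 = [22; 2, 1, 21, 1, 2, 44, …] (period length 6).
Convergents:
  p_0/q_0 = 22/1
  p_1/q_1 = 45/2
  p_2/q_2 = 67/3
  p_3/q_3 = 1452/65
  p_4/q_4 = 1519/68
  p_5/q_5 = 4490/201
  p_6/q_6 = 199079/8912
q_5 = 201 ≤ 528 < 8912 = q_6, so the answer is 4490/201.

4490/201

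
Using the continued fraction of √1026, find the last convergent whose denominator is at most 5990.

√1026 = [32; 32, 64, …] (period length 2).
Convergents:
  p_0/q_0 = 32/1
  p_1/q_1 = 1025/32
  p_2/q_2 = 65632/2049
  p_3/q_3 = 2101249/65600
q_2 = 2049 ≤ 5990 < 65600 = q_3, so the answer is 65632/2049.

65632/2049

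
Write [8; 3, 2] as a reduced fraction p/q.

Using pₖ = aₖpₖ₋₁ + pₖ₋₂ and qₖ = aₖqₖ₋₁ + qₖ₋₂:
  k=0: a=8, p=8, q=1
  k=1: a=3, p=25, q=3
  k=2: a=2, p=58, q=7

58/7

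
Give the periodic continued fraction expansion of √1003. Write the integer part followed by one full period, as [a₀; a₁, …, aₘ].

a₀ = ⌊√1003⌋ = 31.
With m₀=0, d₀=1 and mₖ₊₁ = dₖaₖ − mₖ, dₖ₊₁ = (n − mₖ₊₁²)/dₖ, aₖ₊₁ = ⌊(a₀+mₖ₊₁)/dₖ₊₁⌋:
  k=1: m=31, d=42, a=1
  k=2: m=11, d=21, a=2
  k=3: m=31, d=2, a=31
  k=4: m=31, d=21, a=2
  k=5: m=11, d=42, a=1
  k=6: m=31, d=1, a=62
d=1 and a=2a₀=62 at k=6, so the next step gives (m, d) = (31, 42) again — its k=1 value — and the period has length 6.

[31; 1, 2, 31, 2, 1, 62]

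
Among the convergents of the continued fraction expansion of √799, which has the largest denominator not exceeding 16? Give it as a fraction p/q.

424/15

√799 = [28; 3, 1, 3, 56, …] (period length 4).
Convergents:
  p_0/q_0 = 28/1
  p_1/q_1 = 85/3
  p_2/q_2 = 113/4
  p_3/q_3 = 424/15
  p_4/q_4 = 23857/844
q_3 = 15 ≤ 16 < 844 = q_4, so the answer is 424/15.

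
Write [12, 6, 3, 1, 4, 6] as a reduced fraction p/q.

8986/739

Fold from the inside: start with 6/1.
  4 + 1/6 = 25/6
  1 + 6/25 = 31/25
  3 + 25/31 = 118/31
  6 + 31/118 = 739/118
  12 + 118/739 = 8986/739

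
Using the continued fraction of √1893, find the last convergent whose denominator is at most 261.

√1893 = [43; 1, 1, 28, 1, 1, 86, …] (period length 6).
Convergents:
  p_0/q_0 = 43/1
  p_1/q_1 = 44/1
  p_2/q_2 = 87/2
  p_3/q_3 = 2480/57
  p_4/q_4 = 2567/59
  p_5/q_5 = 5047/116
  p_6/q_6 = 436609/10035
q_5 = 116 ≤ 261 < 10035 = q_6, so the answer is 5047/116.

5047/116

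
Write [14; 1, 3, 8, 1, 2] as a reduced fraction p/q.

Using pₖ = aₖpₖ₋₁ + pₖ₋₂ and qₖ = aₖqₖ₋₁ + qₖ₋₂:
  k=0: a=14, p=14, q=1
  k=1: a=1, p=15, q=1
  k=2: a=3, p=59, q=4
  k=3: a=8, p=487, q=33
  k=4: a=1, p=546, q=37
  k=5: a=2, p=1579, q=107

1579/107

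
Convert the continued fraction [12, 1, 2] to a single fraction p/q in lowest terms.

38/3

Fold from the inside: start with 2/1.
  1 + 1/2 = 3/2
  12 + 2/3 = 38/3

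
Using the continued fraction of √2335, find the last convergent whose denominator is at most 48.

1353/28

√2335 = [48; 3, 9, 3, 96, …] (period length 4).
Convergents:
  p_0/q_0 = 48/1
  p_1/q_1 = 145/3
  p_2/q_2 = 1353/28
  p_3/q_3 = 4204/87
q_2 = 28 ≤ 48 < 87 = q_3, so the answer is 1353/28.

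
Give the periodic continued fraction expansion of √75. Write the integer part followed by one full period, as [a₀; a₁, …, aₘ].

[8; 1, 1, 1, 16]

a₀ = ⌊√75⌋ = 8.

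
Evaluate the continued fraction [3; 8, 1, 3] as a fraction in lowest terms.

Using pₖ = aₖpₖ₋₁ + pₖ₋₂ and qₖ = aₖqₖ₋₁ + qₖ₋₂:
  k=0: a=3, p=3, q=1
  k=1: a=8, p=25, q=8
  k=2: a=1, p=28, q=9
  k=3: a=3, p=109, q=35

109/35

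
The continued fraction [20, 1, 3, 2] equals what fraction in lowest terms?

Using pₖ = aₖpₖ₋₁ + pₖ₋₂ and qₖ = aₖqₖ₋₁ + qₖ₋₂:
  k=0: a=20, p=20, q=1
  k=1: a=1, p=21, q=1
  k=2: a=3, p=83, q=4
  k=3: a=2, p=187, q=9

187/9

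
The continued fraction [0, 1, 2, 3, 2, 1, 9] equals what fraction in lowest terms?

Using pₖ = aₖpₖ₋₁ + pₖ₋₂ and qₖ = aₖqₖ₋₁ + qₖ₋₂:
  k=0: a=0, p=0, q=1
  k=1: a=1, p=1, q=1
  k=2: a=2, p=2, q=3
  k=3: a=3, p=7, q=10
  k=4: a=2, p=16, q=23
  k=5: a=1, p=23, q=33
  k=6: a=9, p=223, q=320

223/320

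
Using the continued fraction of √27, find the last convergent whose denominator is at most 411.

√27 = [5; 5, 10, …] (period length 2).
Convergents:
  p_0/q_0 = 5/1
  p_1/q_1 = 26/5
  p_2/q_2 = 265/51
  p_3/q_3 = 1351/260
  p_4/q_4 = 13775/2651
q_3 = 260 ≤ 411 < 2651 = q_4, so the answer is 1351/260.

1351/260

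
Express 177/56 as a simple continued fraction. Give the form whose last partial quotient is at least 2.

[3; 6, 4, 2]

177 = 3·56 + 9
56 = 6·9 + 2
9 = 4·2 + 1
2 = 2·1 + 0  (stop)
So 177/56 = [3; 6, 4, 2].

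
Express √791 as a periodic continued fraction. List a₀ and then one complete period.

[28; 8, 56]

a₀ = ⌊√791⌋ = 28.
With m₀=0, d₀=1 and mₖ₊₁ = dₖaₖ − mₖ, dₖ₊₁ = (n − mₖ₊₁²)/dₖ, aₖ₊₁ = ⌊(a₀+mₖ₊₁)/dₖ₊₁⌋:
  k=1: m=28, d=7, a=8
  k=2: m=28, d=1, a=56
d=1 and a=2a₀=56 at k=2, so the next step gives (m, d) = (28, 7) again — its k=1 value — and the period has length 2.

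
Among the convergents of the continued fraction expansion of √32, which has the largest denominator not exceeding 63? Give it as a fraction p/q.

198/35

√32 = [5; 1, 1, 1, 10, …] (period length 4).
Convergents:
  p_0/q_0 = 5/1
  p_1/q_1 = 6/1
  p_2/q_2 = 11/2
  p_3/q_3 = 17/3
  p_4/q_4 = 181/32
  p_5/q_5 = 198/35
  p_6/q_6 = 379/67
q_5 = 35 ≤ 63 < 67 = q_6, so the answer is 198/35.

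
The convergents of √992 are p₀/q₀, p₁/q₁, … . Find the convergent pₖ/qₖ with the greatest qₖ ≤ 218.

√992 = [31; 2, 62, …] (period length 2).
Convergents:
  p_0/q_0 = 31/1
  p_1/q_1 = 63/2
  p_2/q_2 = 3937/125
  p_3/q_3 = 7937/252
q_2 = 125 ≤ 218 < 252 = q_3, so the answer is 3937/125.

3937/125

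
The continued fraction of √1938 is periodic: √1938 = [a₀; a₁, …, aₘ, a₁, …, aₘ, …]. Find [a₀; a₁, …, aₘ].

[44; 44, 88]

a₀ = ⌊√1938⌋ = 44.
With m₀=0, d₀=1 and mₖ₊₁ = dₖaₖ − mₖ, dₖ₊₁ = (n − mₖ₊₁²)/dₖ, aₖ₊₁ = ⌊(a₀+mₖ₊₁)/dₖ₊₁⌋:
  k=1: m=44, d=2, a=44
  k=2: m=44, d=1, a=88
d=1 and a=2a₀=88 at k=2, so the next step gives (m, d) = (44, 2) again — its k=1 value — and the period has length 2.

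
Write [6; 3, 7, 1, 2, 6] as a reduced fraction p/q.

2888/457

Fold from the inside: start with 6/1.
  2 + 1/6 = 13/6
  1 + 6/13 = 19/13
  7 + 13/19 = 146/19
  3 + 19/146 = 457/146
  6 + 146/457 = 2888/457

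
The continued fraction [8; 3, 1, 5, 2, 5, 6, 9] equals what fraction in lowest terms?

127742/15465

Fold from the inside: start with 9/1.
  6 + 1/9 = 55/9
  5 + 9/55 = 284/55
  2 + 55/284 = 623/284
  5 + 284/623 = 3399/623
  1 + 623/3399 = 4022/3399
  3 + 3399/4022 = 15465/4022
  8 + 4022/15465 = 127742/15465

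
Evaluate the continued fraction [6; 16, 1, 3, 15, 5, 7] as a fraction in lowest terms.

Using pₖ = aₖpₖ₋₁ + pₖ₋₂ and qₖ = aₖqₖ₋₁ + qₖ₋₂:
  k=0: a=6, p=6, q=1
  k=1: a=16, p=97, q=16
  k=2: a=1, p=103, q=17
  k=3: a=3, p=406, q=67
  k=4: a=15, p=6193, q=1022
  k=5: a=5, p=31371, q=5177
  k=6: a=7, p=225790, q=37261

225790/37261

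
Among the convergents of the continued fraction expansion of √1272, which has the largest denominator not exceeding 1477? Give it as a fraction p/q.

22897/642

√1272 = [35; 1, 1, 1, 70, …] (period length 4).
Convergents:
  p_0/q_0 = 35/1
  p_1/q_1 = 36/1
  p_2/q_2 = 71/2
  p_3/q_3 = 107/3
  p_4/q_4 = 7561/212
  p_5/q_5 = 7668/215
  p_6/q_6 = 15229/427
  p_7/q_7 = 22897/642
  p_8/q_8 = 1618019/45367
q_7 = 642 ≤ 1477 < 45367 = q_8, so the answer is 22897/642.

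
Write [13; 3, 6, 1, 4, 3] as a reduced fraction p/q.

4568/343

Fold from the inside: start with 3/1.
  4 + 1/3 = 13/3
  1 + 3/13 = 16/13
  6 + 13/16 = 109/16
  3 + 16/109 = 343/109
  13 + 109/343 = 4568/343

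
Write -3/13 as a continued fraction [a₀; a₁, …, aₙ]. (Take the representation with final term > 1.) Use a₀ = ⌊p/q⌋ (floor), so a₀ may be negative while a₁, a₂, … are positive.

[-1; 1, 3, 3]

-3 = -1·13 + 10
13 = 1·10 + 3
10 = 3·3 + 1
3 = 3·1 + 0  (stop)
So -3/13 = [-1; 1, 3, 3].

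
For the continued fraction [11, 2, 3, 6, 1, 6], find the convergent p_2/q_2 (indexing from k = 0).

80/7

Using pₖ = aₖpₖ₋₁ + pₖ₋₂, qₖ = aₖqₖ₋₁ + qₖ₋₂ (with p₋₁=1, p₋₂=0, q₋₁=0, q₋₂=1):
  k=0: a=11, p=11, q=1
  k=1: a=2, p=23, q=2
  k=2: a=3, p=80, q=7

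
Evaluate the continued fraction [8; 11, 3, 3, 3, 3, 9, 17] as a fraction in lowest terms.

1585899/196069

Fold from the inside: start with 17/1.
  9 + 1/17 = 154/17
  3 + 17/154 = 479/154
  3 + 154/479 = 1591/479
  3 + 479/1591 = 5252/1591
  3 + 1591/5252 = 17347/5252
  11 + 5252/17347 = 196069/17347
  8 + 17347/196069 = 1585899/196069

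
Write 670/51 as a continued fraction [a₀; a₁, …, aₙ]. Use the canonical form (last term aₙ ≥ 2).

[13; 7, 3, 2]

670 = 13×51 + 7
51 = 7×7 + 2
7 = 3×2 + 1
2 = 2×1 + 0  (stop)
So 670/51 = [13; 7, 3, 2].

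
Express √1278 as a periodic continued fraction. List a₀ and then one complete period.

[35; 1, 2, 1, 70]

a₀ = ⌊√1278⌋ = 35.
With m₀=0, d₀=1 and mₖ₊₁ = dₖaₖ − mₖ, dₖ₊₁ = (n − mₖ₊₁²)/dₖ, aₖ₊₁ = ⌊(a₀+mₖ₊₁)/dₖ₊₁⌋:
  k=1: m=35, d=53, a=1
  k=2: m=18, d=18, a=2
  k=3: m=18, d=53, a=1
  k=4: m=35, d=1, a=70
d=1 and a=2a₀=70 at k=4, so the next step gives (m, d) = (35, 53) again — its k=1 value — and the period has length 4.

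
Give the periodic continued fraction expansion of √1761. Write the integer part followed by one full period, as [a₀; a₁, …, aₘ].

[41; 1, 26, 1, 82]

a₀ = ⌊√1761⌋ = 41.
With m₀=0, d₀=1 and mₖ₊₁ = dₖaₖ − mₖ, dₖ₊₁ = (n − mₖ₊₁²)/dₖ, aₖ₊₁ = ⌊(a₀+mₖ₊₁)/dₖ₊₁⌋:
  k=1: m=41, d=80, a=1
  k=2: m=39, d=3, a=26
  k=3: m=39, d=80, a=1
  k=4: m=41, d=1, a=82
d=1 and a=2a₀=82 at k=4, so the next step gives (m, d) = (41, 80) again — its k=1 value — and the period has length 4.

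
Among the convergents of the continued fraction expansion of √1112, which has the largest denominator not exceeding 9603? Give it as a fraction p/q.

√1112 = [33; 2, 1, 7, 1, 2, 66, …] (period length 6).
Convergents:
  p_0/q_0 = 33/1
  p_1/q_1 = 67/2
  p_2/q_2 = 100/3
  p_3/q_3 = 767/23
  p_4/q_4 = 867/26
  p_5/q_5 = 2501/75
  p_6/q_6 = 165933/4976
  p_7/q_7 = 334367/10027
q_6 = 4976 ≤ 9603 < 10027 = q_7, so the answer is 165933/4976.

165933/4976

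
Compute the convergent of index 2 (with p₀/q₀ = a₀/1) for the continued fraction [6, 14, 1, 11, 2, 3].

91/15

Using pₖ = aₖpₖ₋₁ + pₖ₋₂, qₖ = aₖqₖ₋₁ + qₖ₋₂ (with p₋₁=1, p₋₂=0, q₋₁=0, q₋₂=1):
  k=0: a=6, p=6, q=1
  k=1: a=14, p=85, q=14
  k=2: a=1, p=91, q=15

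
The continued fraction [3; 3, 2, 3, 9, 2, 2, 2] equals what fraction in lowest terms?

Fold from the inside: start with 2/1.
  2 + 1/2 = 5/2
  2 + 2/5 = 12/5
  9 + 5/12 = 113/12
  3 + 12/113 = 351/113
  2 + 113/351 = 815/351
  3 + 351/815 = 2796/815
  3 + 815/2796 = 9203/2796

9203/2796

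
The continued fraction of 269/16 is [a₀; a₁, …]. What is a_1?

269 = 16·16 + 13   →  a_0 = 16
16 = 1·13 + 3   →  a_1 = 1

1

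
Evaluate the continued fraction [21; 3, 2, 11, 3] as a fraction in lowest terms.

5258/247

Using pₖ = aₖpₖ₋₁ + pₖ₋₂ and qₖ = aₖqₖ₋₁ + qₖ₋₂:
  k=0: a=21, p=21, q=1
  k=1: a=3, p=64, q=3
  k=2: a=2, p=149, q=7
  k=3: a=11, p=1703, q=80
  k=4: a=3, p=5258, q=247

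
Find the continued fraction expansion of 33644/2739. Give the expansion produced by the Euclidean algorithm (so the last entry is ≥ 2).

33644 = 12*2739 + 776
2739 = 3*776 + 411
776 = 1*411 + 365
411 = 1*365 + 46
365 = 7*46 + 43
46 = 1*43 + 3
43 = 14*3 + 1
3 = 3*1 + 0  (stop)
So 33644/2739 = [12; 3, 1, 1, 7, 1, 14, 3].

[12; 3, 1, 1, 7, 1, 14, 3]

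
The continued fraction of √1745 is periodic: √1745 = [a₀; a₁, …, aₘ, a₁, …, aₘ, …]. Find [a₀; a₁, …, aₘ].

[41; 1, 3, 2, 2, 3, 1, 82]

a₀ = ⌊√1745⌋ = 41.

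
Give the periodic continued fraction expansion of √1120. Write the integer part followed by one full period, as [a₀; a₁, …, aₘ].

a₀ = ⌊√1120⌋ = 33.
With m₀=0, d₀=1 and mₖ₊₁ = dₖaₖ − mₖ, dₖ₊₁ = (n − mₖ₊₁²)/dₖ, aₖ₊₁ = ⌊(a₀+mₖ₊₁)/dₖ₊₁⌋:
  k=1: m=33, d=31, a=2
  k=2: m=29, d=9, a=6
  k=3: m=25, d=55, a=1
  k=4: m=30, d=4, a=15
  k=5: m=30, d=55, a=1
  k=6: m=25, d=9, a=6
  k=7: m=29, d=31, a=2
  k=8: m=33, d=1, a=66
d=1 and a=2a₀=66 at k=8, so the next step gives (m, d) = (33, 31) again — its k=1 value — and the period has length 8.

[33; 2, 6, 1, 15, 1, 6, 2, 66]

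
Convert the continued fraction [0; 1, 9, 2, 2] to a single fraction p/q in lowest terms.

47/52

Using pₖ = aₖpₖ₋₁ + pₖ₋₂ and qₖ = aₖqₖ₋₁ + qₖ₋₂:
  k=0: a=0, p=0, q=1
  k=1: a=1, p=1, q=1
  k=2: a=9, p=9, q=10
  k=3: a=2, p=19, q=21
  k=4: a=2, p=47, q=52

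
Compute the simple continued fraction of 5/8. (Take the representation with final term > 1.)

[0; 1, 1, 1, 2]

5 = 0×8 + 5
8 = 1×5 + 3
5 = 1×3 + 2
3 = 1×2 + 1
2 = 2×1 + 0  (stop)
So 5/8 = [0; 1, 1, 1, 2].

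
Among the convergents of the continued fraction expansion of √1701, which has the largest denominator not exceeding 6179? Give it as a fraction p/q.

√1701 = [41; 4, 8, 1, 10, 1, 8, 4, 82, …] (period length 8).
Convergents:
  p_0/q_0 = 41/1
  p_1/q_1 = 165/4
  p_2/q_2 = 1361/33
  p_3/q_3 = 1526/37
  p_4/q_4 = 16621/403
  p_5/q_5 = 18147/440
  p_6/q_6 = 161797/3923
  p_7/q_7 = 665335/16132
q_6 = 3923 ≤ 6179 < 16132 = q_7, so the answer is 161797/3923.

161797/3923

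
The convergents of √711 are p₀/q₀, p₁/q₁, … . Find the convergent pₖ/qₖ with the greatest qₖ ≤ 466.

√711 = [26; 1, 1, 1, 52, …] (period length 4).
Convergents:
  p_0/q_0 = 26/1
  p_1/q_1 = 27/1
  p_2/q_2 = 53/2
  p_3/q_3 = 80/3
  p_4/q_4 = 4213/158
  p_5/q_5 = 4293/161
  p_6/q_6 = 8506/319
  p_7/q_7 = 12799/480
q_6 = 319 ≤ 466 < 480 = q_7, so the answer is 8506/319.

8506/319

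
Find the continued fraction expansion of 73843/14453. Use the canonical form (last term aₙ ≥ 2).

[5; 9, 6, 3, 2, 17, 2]

73843 = 5×14453 + 1578
14453 = 9×1578 + 251
1578 = 6×251 + 72
251 = 3×72 + 35
72 = 2×35 + 2
35 = 17×2 + 1
2 = 2×1 + 0  (stop)
So 73843/14453 = [5; 9, 6, 3, 2, 17, 2].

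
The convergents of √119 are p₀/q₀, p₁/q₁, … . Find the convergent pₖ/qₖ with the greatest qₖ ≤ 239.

√119 = [10; 1, 9, 1, 20, …] (period length 4).
Convergents:
  p_0/q_0 = 10/1
  p_1/q_1 = 11/1
  p_2/q_2 = 109/10
  p_3/q_3 = 120/11
  p_4/q_4 = 2509/230
  p_5/q_5 = 2629/241
q_4 = 230 ≤ 239 < 241 = q_5, so the answer is 2509/230.

2509/230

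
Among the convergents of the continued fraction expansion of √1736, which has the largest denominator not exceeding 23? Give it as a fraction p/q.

√1736 = [41; 1, 1, 1, 82, …] (period length 4).
Convergents:
  p_0/q_0 = 41/1
  p_1/q_1 = 42/1
  p_2/q_2 = 83/2
  p_3/q_3 = 125/3
  p_4/q_4 = 10333/248
q_3 = 3 ≤ 23 < 248 = q_4, so the answer is 125/3.

125/3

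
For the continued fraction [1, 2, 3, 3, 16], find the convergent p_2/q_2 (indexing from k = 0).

Using pₖ = aₖpₖ₋₁ + pₖ₋₂, qₖ = aₖqₖ₋₁ + qₖ₋₂ (with p₋₁=1, p₋₂=0, q₋₁=0, q₋₂=1):
  k=0: a=1, p=1, q=1
  k=1: a=2, p=3, q=2
  k=2: a=3, p=10, q=7

10/7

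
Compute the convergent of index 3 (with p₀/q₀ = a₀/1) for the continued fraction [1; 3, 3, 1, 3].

17/13

Using pₖ = aₖpₖ₋₁ + pₖ₋₂, qₖ = aₖqₖ₋₁ + qₖ₋₂ (with p₋₁=1, p₋₂=0, q₋₁=0, q₋₂=1):
  k=0: a=1, p=1, q=1
  k=1: a=3, p=4, q=3
  k=2: a=3, p=13, q=10
  k=3: a=1, p=17, q=13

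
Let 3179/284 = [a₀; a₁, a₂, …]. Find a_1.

3179 = 11·284 + 55   →  a_0 = 11
284 = 5·55 + 9   →  a_1 = 5

5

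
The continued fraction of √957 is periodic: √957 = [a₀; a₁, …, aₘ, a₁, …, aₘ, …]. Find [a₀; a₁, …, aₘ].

[30; 1, 14, 2, 14, 1, 60]

a₀ = ⌊√957⌋ = 30.
With m₀=0, d₀=1 and mₖ₊₁ = dₖaₖ − mₖ, dₖ₊₁ = (n − mₖ₊₁²)/dₖ, aₖ₊₁ = ⌊(a₀+mₖ₊₁)/dₖ₊₁⌋:
  k=1: m=30, d=57, a=1
  k=2: m=27, d=4, a=14
  k=3: m=29, d=29, a=2
  k=4: m=29, d=4, a=14
  k=5: m=27, d=57, a=1
  k=6: m=30, d=1, a=60
d=1 and a=2a₀=60 at k=6, so the next step gives (m, d) = (30, 57) again — its k=1 value — and the period has length 6.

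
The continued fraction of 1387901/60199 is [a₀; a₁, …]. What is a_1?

18

1387901 = 23·60199 + 3324   →  a_0 = 23
60199 = 18·3324 + 367   →  a_1 = 18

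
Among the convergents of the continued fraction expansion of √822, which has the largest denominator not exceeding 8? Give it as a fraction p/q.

86/3

√822 = [28; 1, 2, 28, 2, 1, 56, …] (period length 6).
Convergents:
  p_0/q_0 = 28/1
  p_1/q_1 = 29/1
  p_2/q_2 = 86/3
  p_3/q_3 = 2437/85
q_2 = 3 ≤ 8 < 85 = q_3, so the answer is 86/3.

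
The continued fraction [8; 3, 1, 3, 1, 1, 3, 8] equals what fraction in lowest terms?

8281/1002

Using pₖ = aₖpₖ₋₁ + pₖ₋₂ and qₖ = aₖqₖ₋₁ + qₖ₋₂:
  k=0: a=8, p=8, q=1
  k=1: a=3, p=25, q=3
  k=2: a=1, p=33, q=4
  k=3: a=3, p=124, q=15
  k=4: a=1, p=157, q=19
  k=5: a=1, p=281, q=34
  k=6: a=3, p=1000, q=121
  k=7: a=8, p=8281, q=1002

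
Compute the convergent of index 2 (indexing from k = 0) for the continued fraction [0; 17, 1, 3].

Using pₖ = aₖpₖ₋₁ + pₖ₋₂, qₖ = aₖqₖ₋₁ + qₖ₋₂ (with p₋₁=1, p₋₂=0, q₋₁=0, q₋₂=1):
  k=0: a=0, p=0, q=1
  k=1: a=17, p=1, q=17
  k=2: a=1, p=1, q=18

1/18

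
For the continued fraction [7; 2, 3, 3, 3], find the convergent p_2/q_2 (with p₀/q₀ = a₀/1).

Using pₖ = aₖpₖ₋₁ + pₖ₋₂, qₖ = aₖqₖ₋₁ + qₖ₋₂ (with p₋₁=1, p₋₂=0, q₋₁=0, q₋₂=1):
  k=0: a=7, p=7, q=1
  k=1: a=2, p=15, q=2
  k=2: a=3, p=52, q=7

52/7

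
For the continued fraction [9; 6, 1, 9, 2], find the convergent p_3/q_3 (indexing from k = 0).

631/69

Using pₖ = aₖpₖ₋₁ + pₖ₋₂, qₖ = aₖqₖ₋₁ + qₖ₋₂ (with p₋₁=1, p₋₂=0, q₋₁=0, q₋₂=1):
  k=0: a=9, p=9, q=1
  k=1: a=6, p=55, q=6
  k=2: a=1, p=64, q=7
  k=3: a=9, p=631, q=69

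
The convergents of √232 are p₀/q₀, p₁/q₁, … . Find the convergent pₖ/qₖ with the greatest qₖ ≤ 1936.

19603/1287

√232 = [15; 4, 3, 7, 3, 4, 30, …] (period length 6).
Convergents:
  p_0/q_0 = 15/1
  p_1/q_1 = 61/4
  p_2/q_2 = 198/13
  p_3/q_3 = 1447/95
  p_4/q_4 = 4539/298
  p_5/q_5 = 19603/1287
  p_6/q_6 = 592629/38908
q_5 = 1287 ≤ 1936 < 38908 = q_6, so the answer is 19603/1287.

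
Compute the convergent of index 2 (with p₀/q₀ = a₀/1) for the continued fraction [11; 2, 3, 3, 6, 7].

80/7

Using pₖ = aₖpₖ₋₁ + pₖ₋₂, qₖ = aₖqₖ₋₁ + qₖ₋₂ (with p₋₁=1, p₋₂=0, q₋₁=0, q₋₂=1):
  k=0: a=11, p=11, q=1
  k=1: a=2, p=23, q=2
  k=2: a=3, p=80, q=7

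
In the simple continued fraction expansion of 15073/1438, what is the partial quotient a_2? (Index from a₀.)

15073 = 10·1438 + 693   →  a_0 = 10
1438 = 2·693 + 52   →  a_1 = 2
693 = 13·52 + 17   →  a_2 = 13

13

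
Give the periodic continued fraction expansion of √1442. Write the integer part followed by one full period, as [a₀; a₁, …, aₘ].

a₀ = ⌊√1442⌋ = 37.
With m₀=0, d₀=1 and mₖ₊₁ = dₖaₖ − mₖ, dₖ₊₁ = (n − mₖ₊₁²)/dₖ, aₖ₊₁ = ⌊(a₀+mₖ₊₁)/dₖ₊₁⌋:
  k=1: m=37, d=73, a=1
  k=2: m=36, d=2, a=36
  k=3: m=36, d=73, a=1
  k=4: m=37, d=1, a=74
d=1 and a=2a₀=74 at k=4, so the next step gives (m, d) = (37, 73) again — its k=1 value — and the period has length 4.

[37; 1, 36, 1, 74]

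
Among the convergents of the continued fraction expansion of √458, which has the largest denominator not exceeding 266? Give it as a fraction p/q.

√458 = [21; 2, 2, 42, …] (period length 3).
Convergents:
  p_0/q_0 = 21/1
  p_1/q_1 = 43/2
  p_2/q_2 = 107/5
  p_3/q_3 = 4537/212
  p_4/q_4 = 9181/429
q_3 = 212 ≤ 266 < 429 = q_4, so the answer is 4537/212.

4537/212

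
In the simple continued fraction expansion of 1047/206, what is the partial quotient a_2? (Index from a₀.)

1047 = 5·206 + 17   →  a_0 = 5
206 = 12·17 + 2   →  a_1 = 12
17 = 8·2 + 1   →  a_2 = 8

8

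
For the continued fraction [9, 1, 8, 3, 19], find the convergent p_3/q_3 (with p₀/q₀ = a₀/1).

277/28

Using pₖ = aₖpₖ₋₁ + pₖ₋₂, qₖ = aₖqₖ₋₁ + qₖ₋₂ (with p₋₁=1, p₋₂=0, q₋₁=0, q₋₂=1):
  k=0: a=9, p=9, q=1
  k=1: a=1, p=10, q=1
  k=2: a=8, p=89, q=9
  k=3: a=3, p=277, q=28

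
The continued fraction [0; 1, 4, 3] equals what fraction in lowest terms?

13/16

Using pₖ = aₖpₖ₋₁ + pₖ₋₂ and qₖ = aₖqₖ₋₁ + qₖ₋₂:
  k=0: a=0, p=0, q=1
  k=1: a=1, p=1, q=1
  k=2: a=4, p=4, q=5
  k=3: a=3, p=13, q=16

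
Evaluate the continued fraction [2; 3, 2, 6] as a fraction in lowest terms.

103/45

Fold from the inside: start with 6/1.
  2 + 1/6 = 13/6
  3 + 6/13 = 45/13
  2 + 13/45 = 103/45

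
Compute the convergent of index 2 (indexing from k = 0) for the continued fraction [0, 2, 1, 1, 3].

1/3

Using pₖ = aₖpₖ₋₁ + pₖ₋₂, qₖ = aₖqₖ₋₁ + qₖ₋₂ (with p₋₁=1, p₋₂=0, q₋₁=0, q₋₂=1):
  k=0: a=0, p=0, q=1
  k=1: a=2, p=1, q=2
  k=2: a=1, p=1, q=3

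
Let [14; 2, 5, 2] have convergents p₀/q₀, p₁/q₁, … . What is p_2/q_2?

Using pₖ = aₖpₖ₋₁ + pₖ₋₂, qₖ = aₖqₖ₋₁ + qₖ₋₂ (with p₋₁=1, p₋₂=0, q₋₁=0, q₋₂=1):
  k=0: a=14, p=14, q=1
  k=1: a=2, p=29, q=2
  k=2: a=5, p=159, q=11

159/11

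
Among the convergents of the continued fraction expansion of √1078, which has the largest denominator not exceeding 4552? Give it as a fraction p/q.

77617/2364

√1078 = [32; 1, 4, 1, 64, …] (period length 4).
Convergents:
  p_0/q_0 = 32/1
  p_1/q_1 = 33/1
  p_2/q_2 = 164/5
  p_3/q_3 = 197/6
  p_4/q_4 = 12772/389
  p_5/q_5 = 12969/395
  p_6/q_6 = 64648/1969
  p_7/q_7 = 77617/2364
  p_8/q_8 = 5032136/153265
q_7 = 2364 ≤ 4552 < 153265 = q_8, so the answer is 77617/2364.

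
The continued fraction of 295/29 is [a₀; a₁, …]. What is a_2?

1

295 = 10·29 + 5   →  a_0 = 10
29 = 5·5 + 4   →  a_1 = 5
5 = 1·4 + 1   →  a_2 = 1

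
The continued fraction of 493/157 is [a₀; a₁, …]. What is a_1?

7

493 = 3·157 + 22   →  a_0 = 3
157 = 7·22 + 3   →  a_1 = 7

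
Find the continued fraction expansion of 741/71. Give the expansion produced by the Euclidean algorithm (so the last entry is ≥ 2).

741 = 10×71 + 31
71 = 2×31 + 9
31 = 3×9 + 4
9 = 2×4 + 1
4 = 4×1 + 0  (stop)
So 741/71 = [10; 2, 3, 2, 4].

[10; 2, 3, 2, 4]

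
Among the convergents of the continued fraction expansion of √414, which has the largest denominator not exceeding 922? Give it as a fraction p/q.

√414 = [20; 2, 1, 7, 2, 7, 1, 2, 40, …] (period length 8).
Convergents:
  p_0/q_0 = 20/1
  p_1/q_1 = 41/2
  p_2/q_2 = 61/3
  p_3/q_3 = 468/23
  p_4/q_4 = 997/49
  p_5/q_5 = 7447/366
  p_6/q_6 = 8444/415
  p_7/q_7 = 24335/1196
q_6 = 415 ≤ 922 < 1196 = q_7, so the answer is 8444/415.

8444/415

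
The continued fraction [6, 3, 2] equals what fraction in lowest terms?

44/7

Using pₖ = aₖpₖ₋₁ + pₖ₋₂ and qₖ = aₖqₖ₋₁ + qₖ₋₂:
  k=0: a=6, p=6, q=1
  k=1: a=3, p=19, q=3
  k=2: a=2, p=44, q=7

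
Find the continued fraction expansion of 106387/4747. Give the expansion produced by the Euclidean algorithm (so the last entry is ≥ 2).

106387 = 22*4747 + 1953
4747 = 2*1953 + 841
1953 = 2*841 + 271
841 = 3*271 + 28
271 = 9*28 + 19
28 = 1*19 + 9
19 = 2*9 + 1
9 = 9*1 + 0  (stop)
So 106387/4747 = [22; 2, 2, 3, 9, 1, 2, 9].

[22; 2, 2, 3, 9, 1, 2, 9]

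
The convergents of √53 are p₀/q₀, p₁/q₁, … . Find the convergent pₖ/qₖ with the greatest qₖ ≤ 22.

√53 = [7; 3, 1, 1, 3, 14, …] (period length 5).
Convergents:
  p_0/q_0 = 7/1
  p_1/q_1 = 22/3
  p_2/q_2 = 29/4
  p_3/q_3 = 51/7
  p_4/q_4 = 182/25
q_3 = 7 ≤ 22 < 25 = q_4, so the answer is 51/7.

51/7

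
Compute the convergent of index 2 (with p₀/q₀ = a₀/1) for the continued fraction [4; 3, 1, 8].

17/4

Using pₖ = aₖpₖ₋₁ + pₖ₋₂, qₖ = aₖqₖ₋₁ + qₖ₋₂ (with p₋₁=1, p₋₂=0, q₋₁=0, q₋₂=1):
  k=0: a=4, p=4, q=1
  k=1: a=3, p=13, q=3
  k=2: a=1, p=17, q=4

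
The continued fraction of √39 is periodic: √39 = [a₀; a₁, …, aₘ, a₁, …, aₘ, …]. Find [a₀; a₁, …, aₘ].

a₀ = ⌊√39⌋ = 6.
With m₀=0, d₀=1 and mₖ₊₁ = dₖaₖ − mₖ, dₖ₊₁ = (n − mₖ₊₁²)/dₖ, aₖ₊₁ = ⌊(a₀+mₖ₊₁)/dₖ₊₁⌋:
  k=1: m=6, d=3, a=4
  k=2: m=6, d=1, a=12
d=1 and a=2a₀=12 at k=2, so the next step gives (m, d) = (6, 3) again — its k=1 value — and the period has length 2.

[6; 4, 12]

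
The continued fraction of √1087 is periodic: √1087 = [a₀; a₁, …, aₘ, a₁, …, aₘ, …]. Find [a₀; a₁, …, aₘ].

a₀ = ⌊√1087⌋ = 32.

[32; 1, 31, 1, 64]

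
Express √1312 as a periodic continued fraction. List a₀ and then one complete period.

[36; 4, 1, 1, 17, 1, 1, 4, 72]

a₀ = ⌊√1312⌋ = 36.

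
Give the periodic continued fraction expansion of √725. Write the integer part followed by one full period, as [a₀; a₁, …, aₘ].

[26; 1, 12, 2, 12, 1, 52]

a₀ = ⌊√725⌋ = 26.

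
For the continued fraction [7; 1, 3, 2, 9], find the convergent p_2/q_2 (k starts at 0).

Using pₖ = aₖpₖ₋₁ + pₖ₋₂, qₖ = aₖqₖ₋₁ + qₖ₋₂ (with p₋₁=1, p₋₂=0, q₋₁=0, q₋₂=1):
  k=0: a=7, p=7, q=1
  k=1: a=1, p=8, q=1
  k=2: a=3, p=31, q=4

31/4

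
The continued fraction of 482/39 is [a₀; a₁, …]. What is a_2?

1

482 = 12·39 + 14   →  a_0 = 12
39 = 2·14 + 11   →  a_1 = 2
14 = 1·11 + 3   →  a_2 = 1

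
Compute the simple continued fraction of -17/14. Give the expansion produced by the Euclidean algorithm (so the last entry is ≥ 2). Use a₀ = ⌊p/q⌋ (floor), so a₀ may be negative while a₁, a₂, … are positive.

-17 = -2*14 + 11
14 = 1*11 + 3
11 = 3*3 + 2
3 = 1*2 + 1
2 = 2*1 + 0  (stop)
So -17/14 = [-2; 1, 3, 1, 2].

[-2; 1, 3, 1, 2]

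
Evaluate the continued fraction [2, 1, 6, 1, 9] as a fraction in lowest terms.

Using pₖ = aₖpₖ₋₁ + pₖ₋₂ and qₖ = aₖqₖ₋₁ + qₖ₋₂:
  k=0: a=2, p=2, q=1
  k=1: a=1, p=3, q=1
  k=2: a=6, p=20, q=7
  k=3: a=1, p=23, q=8
  k=4: a=9, p=227, q=79

227/79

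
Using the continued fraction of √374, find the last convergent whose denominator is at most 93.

√374 = [19; 2, 1, 18, 1, 2, 38, …] (period length 6).
Convergents:
  p_0/q_0 = 19/1
  p_1/q_1 = 39/2
  p_2/q_2 = 58/3
  p_3/q_3 = 1083/56
  p_4/q_4 = 1141/59
  p_5/q_5 = 3365/174
q_4 = 59 ≤ 93 < 174 = q_5, so the answer is 1141/59.

1141/59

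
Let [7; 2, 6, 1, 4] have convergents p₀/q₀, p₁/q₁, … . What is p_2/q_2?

Using pₖ = aₖpₖ₋₁ + pₖ₋₂, qₖ = aₖqₖ₋₁ + qₖ₋₂ (with p₋₁=1, p₋₂=0, q₋₁=0, q₋₂=1):
  k=0: a=7, p=7, q=1
  k=1: a=2, p=15, q=2
  k=2: a=6, p=97, q=13

97/13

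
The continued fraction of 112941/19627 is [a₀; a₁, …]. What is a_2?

3

112941 = 5·19627 + 14806   →  a_0 = 5
19627 = 1·14806 + 4821   →  a_1 = 1
14806 = 3·4821 + 343   →  a_2 = 3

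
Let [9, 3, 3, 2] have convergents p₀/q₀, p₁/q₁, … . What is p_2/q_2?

Using pₖ = aₖpₖ₋₁ + pₖ₋₂, qₖ = aₖqₖ₋₁ + qₖ₋₂ (with p₋₁=1, p₋₂=0, q₋₁=0, q₋₂=1):
  k=0: a=9, p=9, q=1
  k=1: a=3, p=28, q=3
  k=2: a=3, p=93, q=10

93/10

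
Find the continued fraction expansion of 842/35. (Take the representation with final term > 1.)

[24; 17, 2]

842 = 24·35 + 2
35 = 17·2 + 1
2 = 2·1 + 0  (stop)
So 842/35 = [24; 17, 2].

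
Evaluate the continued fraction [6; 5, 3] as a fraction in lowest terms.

99/16

Fold from the inside: start with 3/1.
  5 + 1/3 = 16/3
  6 + 3/16 = 99/16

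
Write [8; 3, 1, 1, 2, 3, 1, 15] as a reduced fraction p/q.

10315/1246

Fold from the inside: start with 15/1.
  1 + 1/15 = 16/15
  3 + 15/16 = 63/16
  2 + 16/63 = 142/63
  1 + 63/142 = 205/142
  1 + 142/205 = 347/205
  3 + 205/347 = 1246/347
  8 + 347/1246 = 10315/1246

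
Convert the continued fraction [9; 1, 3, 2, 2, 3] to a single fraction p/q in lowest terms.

Fold from the inside: start with 3/1.
  2 + 1/3 = 7/3
  2 + 3/7 = 17/7
  3 + 7/17 = 58/17
  1 + 17/58 = 75/58
  9 + 58/75 = 733/75

733/75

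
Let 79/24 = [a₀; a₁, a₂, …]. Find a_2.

2

79 = 3·24 + 7   →  a_0 = 3
24 = 3·7 + 3   →  a_1 = 3
7 = 2·3 + 1   →  a_2 = 2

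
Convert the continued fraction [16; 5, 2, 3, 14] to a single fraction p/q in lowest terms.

8788/543

Using pₖ = aₖpₖ₋₁ + pₖ₋₂ and qₖ = aₖqₖ₋₁ + qₖ₋₂:
  k=0: a=16, p=16, q=1
  k=1: a=5, p=81, q=5
  k=2: a=2, p=178, q=11
  k=3: a=3, p=615, q=38
  k=4: a=14, p=8788, q=543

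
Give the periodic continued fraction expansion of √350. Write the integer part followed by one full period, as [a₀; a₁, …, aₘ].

[18; 1, 2, 2, 2, 1, 36]

a₀ = ⌊√350⌋ = 18.
With m₀=0, d₀=1 and mₖ₊₁ = dₖaₖ − mₖ, dₖ₊₁ = (n − mₖ₊₁²)/dₖ, aₖ₊₁ = ⌊(a₀+mₖ₊₁)/dₖ₊₁⌋:
  k=1: m=18, d=26, a=1
  k=2: m=8, d=11, a=2
  k=3: m=14, d=14, a=2
  k=4: m=14, d=11, a=2
  k=5: m=8, d=26, a=1
  k=6: m=18, d=1, a=36
d=1 and a=2a₀=36 at k=6, so the next step gives (m, d) = (18, 26) again — its k=1 value — and the period has length 6.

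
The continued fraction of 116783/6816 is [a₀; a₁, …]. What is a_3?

13

116783 = 17·6816 + 911   →  a_0 = 17
6816 = 7·911 + 439   →  a_1 = 7
911 = 2·439 + 33   →  a_2 = 2
439 = 13·33 + 10   →  a_3 = 13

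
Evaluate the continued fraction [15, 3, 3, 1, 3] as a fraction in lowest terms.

750/49

Fold from the inside: start with 3/1.
  1 + 1/3 = 4/3
  3 + 3/4 = 15/4
  3 + 4/15 = 49/15
  15 + 15/49 = 750/49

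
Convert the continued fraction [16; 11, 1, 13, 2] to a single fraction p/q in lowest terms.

Using pₖ = aₖpₖ₋₁ + pₖ₋₂ and qₖ = aₖqₖ₋₁ + qₖ₋₂:
  k=0: a=16, p=16, q=1
  k=1: a=11, p=177, q=11
  k=2: a=1, p=193, q=12
  k=3: a=13, p=2686, q=167
  k=4: a=2, p=5565, q=346

5565/346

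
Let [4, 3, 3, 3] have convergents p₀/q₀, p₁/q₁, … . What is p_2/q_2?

43/10

Using pₖ = aₖpₖ₋₁ + pₖ₋₂, qₖ = aₖqₖ₋₁ + qₖ₋₂ (with p₋₁=1, p₋₂=0, q₋₁=0, q₋₂=1):
  k=0: a=4, p=4, q=1
  k=1: a=3, p=13, q=3
  k=2: a=3, p=43, q=10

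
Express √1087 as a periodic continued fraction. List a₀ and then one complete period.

[32; 1, 31, 1, 64]

a₀ = ⌊√1087⌋ = 32.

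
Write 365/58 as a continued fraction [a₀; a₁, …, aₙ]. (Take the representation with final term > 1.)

365 = 6·58 + 17
58 = 3·17 + 7
17 = 2·7 + 3
7 = 2·3 + 1
3 = 3·1 + 0  (stop)
So 365/58 = [6; 3, 2, 2, 3].

[6; 3, 2, 2, 3]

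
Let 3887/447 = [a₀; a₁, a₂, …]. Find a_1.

1

3887 = 8·447 + 311   →  a_0 = 8
447 = 1·311 + 136   →  a_1 = 1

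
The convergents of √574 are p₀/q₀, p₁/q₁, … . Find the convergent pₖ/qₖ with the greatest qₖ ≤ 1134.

27001/1127

√574 = [23; 1, 22, 1, 46, …] (period length 4).
Convergents:
  p_0/q_0 = 23/1
  p_1/q_1 = 24/1
  p_2/q_2 = 551/23
  p_3/q_3 = 575/24
  p_4/q_4 = 27001/1127
  p_5/q_5 = 27576/1151
q_4 = 1127 ≤ 1134 < 1151 = q_5, so the answer is 27001/1127.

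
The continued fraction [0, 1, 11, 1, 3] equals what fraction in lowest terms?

47/51

Using pₖ = aₖpₖ₋₁ + pₖ₋₂ and qₖ = aₖqₖ₋₁ + qₖ₋₂:
  k=0: a=0, p=0, q=1
  k=1: a=1, p=1, q=1
  k=2: a=11, p=11, q=12
  k=3: a=1, p=12, q=13
  k=4: a=3, p=47, q=51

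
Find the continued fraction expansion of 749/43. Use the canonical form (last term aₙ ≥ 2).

749 = 17·43 + 18
43 = 2·18 + 7
18 = 2·7 + 4
7 = 1·4 + 3
4 = 1·3 + 1
3 = 3·1 + 0  (stop)
So 749/43 = [17; 2, 2, 1, 1, 3].

[17; 2, 2, 1, 1, 3]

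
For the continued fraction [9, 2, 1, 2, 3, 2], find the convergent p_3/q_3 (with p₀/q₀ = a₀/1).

Using pₖ = aₖpₖ₋₁ + pₖ₋₂, qₖ = aₖqₖ₋₁ + qₖ₋₂ (with p₋₁=1, p₋₂=0, q₋₁=0, q₋₂=1):
  k=0: a=9, p=9, q=1
  k=1: a=2, p=19, q=2
  k=2: a=1, p=28, q=3
  k=3: a=2, p=75, q=8

75/8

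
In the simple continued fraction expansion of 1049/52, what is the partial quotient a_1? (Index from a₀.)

1049 = 20·52 + 9   →  a_0 = 20
52 = 5·9 + 7   →  a_1 = 5

5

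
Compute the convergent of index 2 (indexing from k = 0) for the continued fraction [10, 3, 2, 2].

72/7

Using pₖ = aₖpₖ₋₁ + pₖ₋₂, qₖ = aₖqₖ₋₁ + qₖ₋₂ (with p₋₁=1, p₋₂=0, q₋₁=0, q₋₂=1):
  k=0: a=10, p=10, q=1
  k=1: a=3, p=31, q=3
  k=2: a=2, p=72, q=7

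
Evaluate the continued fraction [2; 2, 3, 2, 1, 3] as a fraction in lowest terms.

Fold from the inside: start with 3/1.
  1 + 1/3 = 4/3
  2 + 3/4 = 11/4
  3 + 4/11 = 37/11
  2 + 11/37 = 85/37
  2 + 37/85 = 207/85

207/85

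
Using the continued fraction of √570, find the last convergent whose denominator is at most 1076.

9144/383

√570 = [23; 1, 6, 1, 46, …] (period length 4).
Convergents:
  p_0/q_0 = 23/1
  p_1/q_1 = 24/1
  p_2/q_2 = 167/7
  p_3/q_3 = 191/8
  p_4/q_4 = 8953/375
  p_5/q_5 = 9144/383
  p_6/q_6 = 63817/2673
q_5 = 383 ≤ 1076 < 2673 = q_6, so the answer is 9144/383.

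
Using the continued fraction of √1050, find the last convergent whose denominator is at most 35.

√1050 = [32; 2, 2, 10, 2, 2, 64, …] (period length 6).
Convergents:
  p_0/q_0 = 32/1
  p_1/q_1 = 65/2
  p_2/q_2 = 162/5
  p_3/q_3 = 1685/52
q_2 = 5 ≤ 35 < 52 = q_3, so the answer is 162/5.

162/5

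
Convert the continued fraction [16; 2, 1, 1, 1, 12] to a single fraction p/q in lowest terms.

1654/101

Fold from the inside: start with 12/1.
  1 + 1/12 = 13/12
  1 + 12/13 = 25/13
  1 + 13/25 = 38/25
  2 + 25/38 = 101/38
  16 + 38/101 = 1654/101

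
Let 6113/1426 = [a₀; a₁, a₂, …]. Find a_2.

2

6113 = 4·1426 + 409   →  a_0 = 4
1426 = 3·409 + 199   →  a_1 = 3
409 = 2·199 + 11   →  a_2 = 2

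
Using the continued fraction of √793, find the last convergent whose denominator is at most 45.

√793 = [28; 6, 4, 6, 56, …] (period length 4).
Convergents:
  p_0/q_0 = 28/1
  p_1/q_1 = 169/6
  p_2/q_2 = 704/25
  p_3/q_3 = 4393/156
q_2 = 25 ≤ 45 < 156 = q_3, so the answer is 704/25.

704/25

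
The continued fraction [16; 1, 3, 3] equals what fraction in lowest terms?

218/13

Using pₖ = aₖpₖ₋₁ + pₖ₋₂ and qₖ = aₖqₖ₋₁ + qₖ₋₂:
  k=0: a=16, p=16, q=1
  k=1: a=1, p=17, q=1
  k=2: a=3, p=67, q=4
  k=3: a=3, p=218, q=13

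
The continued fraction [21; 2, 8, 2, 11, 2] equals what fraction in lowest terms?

18509/862

Using pₖ = aₖpₖ₋₁ + pₖ₋₂ and qₖ = aₖqₖ₋₁ + qₖ₋₂:
  k=0: a=21, p=21, q=1
  k=1: a=2, p=43, q=2
  k=2: a=8, p=365, q=17
  k=3: a=2, p=773, q=36
  k=4: a=11, p=8868, q=413
  k=5: a=2, p=18509, q=862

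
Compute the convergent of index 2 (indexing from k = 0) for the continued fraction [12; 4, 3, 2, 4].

Using pₖ = aₖpₖ₋₁ + pₖ₋₂, qₖ = aₖqₖ₋₁ + qₖ₋₂ (with p₋₁=1, p₋₂=0, q₋₁=0, q₋₂=1):
  k=0: a=12, p=12, q=1
  k=1: a=4, p=49, q=4
  k=2: a=3, p=159, q=13

159/13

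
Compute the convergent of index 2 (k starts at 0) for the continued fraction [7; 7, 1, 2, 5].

57/8

Using pₖ = aₖpₖ₋₁ + pₖ₋₂, qₖ = aₖqₖ₋₁ + qₖ₋₂ (with p₋₁=1, p₋₂=0, q₋₁=0, q₋₂=1):
  k=0: a=7, p=7, q=1
  k=1: a=7, p=50, q=7
  k=2: a=1, p=57, q=8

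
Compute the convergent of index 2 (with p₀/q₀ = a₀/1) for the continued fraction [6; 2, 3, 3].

45/7

Using pₖ = aₖpₖ₋₁ + pₖ₋₂, qₖ = aₖqₖ₋₁ + qₖ₋₂ (with p₋₁=1, p₋₂=0, q₋₁=0, q₋₂=1):
  k=0: a=6, p=6, q=1
  k=1: a=2, p=13, q=2
  k=2: a=3, p=45, q=7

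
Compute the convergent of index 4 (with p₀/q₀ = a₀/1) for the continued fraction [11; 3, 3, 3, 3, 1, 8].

1232/109

Using pₖ = aₖpₖ₋₁ + pₖ₋₂, qₖ = aₖqₖ₋₁ + qₖ₋₂ (with p₋₁=1, p₋₂=0, q₋₁=0, q₋₂=1):
  k=0: a=11, p=11, q=1
  k=1: a=3, p=34, q=3
  k=2: a=3, p=113, q=10
  k=3: a=3, p=373, q=33
  k=4: a=3, p=1232, q=109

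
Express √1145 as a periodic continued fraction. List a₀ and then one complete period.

a₀ = ⌊√1145⌋ = 33.
With m₀=0, d₀=1 and mₖ₊₁ = dₖaₖ − mₖ, dₖ₊₁ = (n − mₖ₊₁²)/dₖ, aₖ₊₁ = ⌊(a₀+mₖ₊₁)/dₖ₊₁⌋:
  k=1: m=33, d=56, a=1
  k=2: m=23, d=11, a=5
  k=3: m=32, d=11, a=5
  k=4: m=23, d=56, a=1
  k=5: m=33, d=1, a=66
d=1 and a=2a₀=66 at k=5, so the next step gives (m, d) = (33, 56) again — its k=1 value — and the period has length 5.

[33; 1, 5, 5, 1, 66]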